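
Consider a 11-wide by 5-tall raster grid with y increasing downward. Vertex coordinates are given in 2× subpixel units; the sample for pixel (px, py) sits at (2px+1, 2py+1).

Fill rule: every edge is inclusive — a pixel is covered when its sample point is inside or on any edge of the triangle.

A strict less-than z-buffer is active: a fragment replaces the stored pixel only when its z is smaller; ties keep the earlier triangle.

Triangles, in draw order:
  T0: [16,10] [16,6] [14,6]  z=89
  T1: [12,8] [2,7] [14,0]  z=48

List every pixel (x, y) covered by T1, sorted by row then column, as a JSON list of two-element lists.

T0:
  2·area = 8  (B↔C swapped to make it positive)
  edge (16, 10)→(14, 6): d=(-2,-4) inclusive
  edge (14, 6)→(16, 6): d=(2,0) inclusive
  edge (16, 6)→(16, 10): d=(0,4) inclusive
    (7,3)@(15, 7): e=[2,2,4] → █
    (8,3)@(17, 7): e=[10,2,-4] → ·
    (7,4)@(15, 9): e=[-2,6,4] → ·
  covered (1 px):
    · · · · · · · · · · ·
    · · · · · · · · · · ·
    · · · · · · · · · · ·
    · · · · · · · █ · · ·
    · · · · · · · · · · ·
T1:
  2·area = 82
  edge (12, 8)→(2, 7): d=(-10,-1) inclusive
  edge (2, 7)→(14, 0): d=(12,-7) inclusive
  edge (14, 0)→(12, 8): d=(-2,8) inclusive
    (6,0)@(13, 1): e=[71,5,6] → █
    (7,0)@(15, 1): e=[73,19,-10] → ·
    (4,1)@(9, 3): e=[47,1,34] → █
    (5,1)@(11, 3): e=[49,15,18] → █
    (7,1)@(15, 3): e=[53,43,-14] → ·
    (3,2)@(7, 5): e=[25,11,46] → █
    (6,2)@(13, 5): e=[31,53,-2] → ·
    (1,3)@(3, 7): e=[1,7,74] → █
    (2,3)@(5, 7): e=[3,21,58] → █
    (6,3)@(13, 7): e=[11,77,-6] → ·
    (1,4)@(3, 9): e=[-19,31,70] → ·
    (2,4)@(5, 9): e=[-17,45,54] → ·
  covered (12 px):
    · · · · · · █ · · · ·
    · · · · █ █ █ · · · ·
    · · · █ █ █ · · · · ·
    · █ █ █ █ █ · · · · ·
    · · · · · · · · · · ·

Final: [[6,0],[4,1],[5,1],[6,1],[3,2],[4,2],[5,2],[1,3],[2,3],[3,3],[4,3],[5,3]]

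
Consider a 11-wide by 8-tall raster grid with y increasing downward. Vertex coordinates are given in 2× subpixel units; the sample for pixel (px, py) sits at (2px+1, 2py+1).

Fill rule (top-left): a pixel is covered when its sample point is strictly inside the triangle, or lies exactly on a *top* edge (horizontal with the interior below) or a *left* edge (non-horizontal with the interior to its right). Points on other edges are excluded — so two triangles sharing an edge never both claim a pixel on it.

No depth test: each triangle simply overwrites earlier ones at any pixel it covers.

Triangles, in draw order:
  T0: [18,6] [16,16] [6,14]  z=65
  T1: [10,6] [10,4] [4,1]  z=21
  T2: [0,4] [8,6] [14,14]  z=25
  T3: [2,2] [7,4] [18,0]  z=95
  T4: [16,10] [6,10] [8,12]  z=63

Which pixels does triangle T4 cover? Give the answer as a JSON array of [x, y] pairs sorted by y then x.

T0:
  2·area = 104
  edge (18, 6)→(16, 16): d=(-2,10) right/bottom  bias=-1
  edge (16, 16)→(6, 14): d=(-10,-2) top-left  bias=+0
  edge (6, 14)→(18, 6): d=(12,-8) top-left  bias=+0
    (9,0)@(19, 1): e=[0,156,-52] → ·  [on edge]
    (8,3)@(17, 7): e=[8,92,4] → █
    (9,3)@(19, 7): e=[-12,96,20] → ·
    (7,4)@(15, 9): e=[24,68,12] → █
    (9,4)@(19, 9): e=[-16,76,44] → ·
    (5,5)@(11, 11): e=[60,40,4] → █
    (6,5)@(13, 11): e=[40,44,20] → █
    (8,5)@(17, 11): e=[0,52,52] → ·  [on edge]
    (0,6)@(1, 13): e=[156,0,-52] → ·  [on edge]
    (4,6)@(9, 13): e=[76,16,12] → █
    (8,6)@(17, 13): e=[-4,32,76] → ·
    (4,7)@(9, 15): e=[72,-4,36] → ·
    (5,7)@(11, 15): e=[52,0,52] → █  [on edge]
  covered (13 px):
    · · · · · · · · · · ·
    · · · · · · · · · · ·
    · · · · · · · · · · ·
    · · · · · · · · █ · ·
    · · · · · · · █ █ · ·
    · · · · · █ █ █ · · ·
    · · · · █ █ █ █ · · ·
    · · · · · █ █ █ · · ·
T1:
  2·area = 12  (B↔C swapped to make it positive)
  edge (10, 6)→(4, 1): d=(-6,-5) top-left  bias=+0
  edge (4, 1)→(10, 4): d=(6,3) right/bottom  bias=-1
  edge (10, 4)→(10, 6): d=(0,2) right/bottom  bias=-1
    (3,1)@(7, 3): e=[3,3,6] → █
    (4,1)@(9, 3): e=[13,-3,2] → ·
    (3,2)@(7, 5): e=[-9,15,6] → ·
    (4,2)@(9, 5): e=[1,9,2] → █
    (5,2)@(11, 5): e=[11,3,-2] → ·
    (4,3)@(9, 7): e=[-11,21,2] → ·
  covered (2 px):
    · · · · · · · · · · ·
    · · · █ · · · · · · ·
    · · · · █ · · · · · ·
    · · · · · · · · · · ·
    · · · · · · · · · · ·
    · · · · · · · · · · ·
    · · · · · · · · · · ·
    · · · · · · · · · · ·
T2:
  2·area = 52
  edge (0, 4)→(8, 6): d=(8,2) right/bottom  bias=-1
  edge (8, 6)→(14, 14): d=(6,8) right/bottom  bias=-1
  edge (14, 14)→(0, 4): d=(-14,-10) top-left  bias=+0
    (1,2)@(3, 5): e=[2,34,16] → █
    (2,2)@(5, 5): e=[-2,18,36] → ·
    (1,3)@(3, 7): e=[18,46,-12] → ·
    (2,3)@(5, 7): e=[14,30,8] → █
    (3,3)@(7, 7): e=[10,14,28] → █
    (4,3)@(9, 7): e=[6,-2,48] → ·
    (2,4)@(5, 9): e=[30,42,-20] → ·
    (3,4)@(7, 9): e=[26,26,0] → █  [on edge]
    (4,4)@(9, 9): e=[22,10,20] → █
    (5,4)@(11, 9): e=[18,-6,40] → ·
    (3,5)@(7, 11): e=[42,38,-28] → ·
    (4,5)@(9, 11): e=[38,22,-8] → ·
  covered (7 px):
    · · · · · · · · · · ·
    · · · · · · · · · · ·
    · █ · · · · · · · · ·
    · · █ █ · · · · · · ·
    · · · █ █ · · · · · ·
    · · · · · █ · · · · ·
    · · · · · · █ · · · ·
    · · · · · · · · · · ·
T3:
  2·area = 42  (B↔C swapped to make it positive)
  edge (2, 2)→(18, 0): d=(16,-2) top-left  bias=+0
  edge (18, 0)→(7, 4): d=(-11,4) right/bottom  bias=-1
  edge (7, 4)→(2, 2): d=(-5,-2) top-left  bias=+0
    (5,0)@(11, 1): e=[2,17,23] → █
    (6,0)@(13, 1): e=[6,9,27] → █
    (7,0)@(15, 1): e=[10,1,31] → █
    (8,0)@(17, 1): e=[14,-7,35] → ·
    (2,1)@(5, 3): e=[22,19,1] → █
    (3,1)@(7, 3): e=[26,11,5] → █
    (4,1)@(9, 3): e=[30,3,9] → █
    (5,1)@(11, 3): e=[34,-5,13] → ·
    (6,1)@(13, 3): e=[38,-13,17] → ·
    (7,1)@(15, 3): e=[42,-21,21] → ·
    (2,2)@(5, 5): e=[54,-3,-9] → ·
    (3,2)@(7, 5): e=[58,-11,-5] → ·
  covered (6 px):
    · · · · · █ █ █ · · ·
    · · █ █ █ · · · · · ·
    · · · · · · · · · · ·
    · · · · · · · · · · ·
    · · · · · · · · · · ·
    · · · · · · · · · · ·
    · · · · · · · · · · ·
    · · · · · · · · · · ·
T4:
  2·area = 20  (B↔C swapped to make it positive)
  edge (16, 10)→(8, 12): d=(-8,2) right/bottom  bias=-1
  edge (8, 12)→(6, 10): d=(-2,-2) top-left  bias=+0
  edge (6, 10)→(16, 10): d=(10,0) top-left  bias=+0
    (0,2)@(1, 5): e=[70,0,-50] → ·  [on edge]
    (1,3)@(3, 7): e=[50,0,-30] → ·  [on edge]
    (2,4)@(5, 9): e=[30,0,-10] → ·  [on edge]
    (3,5)@(7, 11): e=[10,0,10] → █  [on edge]
    (4,5)@(9, 11): e=[6,4,10] → █
    (5,5)@(11, 11): e=[2,8,10] → █
    (6,5)@(13, 11): e=[-2,12,10] → ·
    (3,6)@(7, 13): e=[-6,-4,30] → ·
    (4,6)@(9, 13): e=[-10,0,30] → ·  [on edge]
    (5,6)@(11, 13): e=[-14,4,30] → ·
    (5,7)@(11, 15): e=[-30,0,50] → ·  [on edge]
  covered (3 px):
    · · · · · · · · · · ·
    · · · · · · · · · · ·
    · · · · · · · · · · ·
    · · · · · · · · · · ·
    · · · · · · · · · · ·
    · · · █ █ █ · · · · ·
    · · · · · · · · · · ·
    · · · · · · · · · · ·

Final: [[3,5],[4,5],[5,5]]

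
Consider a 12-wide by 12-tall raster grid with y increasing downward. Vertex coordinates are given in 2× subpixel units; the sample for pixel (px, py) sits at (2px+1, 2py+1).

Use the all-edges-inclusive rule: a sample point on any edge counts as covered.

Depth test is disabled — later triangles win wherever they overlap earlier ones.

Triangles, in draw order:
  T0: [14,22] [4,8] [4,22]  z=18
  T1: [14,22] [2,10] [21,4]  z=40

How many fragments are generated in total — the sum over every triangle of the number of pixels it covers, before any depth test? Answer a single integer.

T0:
  2·area = 140  (B↔C swapped to make it positive)
  edge (14, 22)→(4, 22): d=(-10,0) inclusive
  edge (4, 22)→(4, 8): d=(0,-14) inclusive
  edge (4, 8)→(14, 22): d=(10,14) inclusive
    (2,5)@(5, 11): e=[110,14,16] → █
    (3,5)@(7, 11): e=[110,42,-12] → ·
    (2,6)@(5, 13): e=[90,14,36] → █
    (3,6)@(7, 13): e=[90,42,8] → █
    (4,6)@(9, 13): e=[90,70,-20] → ·
    (2,7)@(5, 15): e=[70,14,56] → █
    (4,7)@(9, 15): e=[70,70,0] → █  [on edge]
    (5,7)@(11, 15): e=[70,98,-28] → ·
    (2,8)@(5, 17): e=[50,14,76] → █
    (5,8)@(11, 17): e=[50,98,-8] → ·
    (2,9)@(5, 19): e=[30,14,96] → █
    (5,9)@(11, 19): e=[30,98,12] → █
  covered (18 px):
    · · · · · · · · · · · ·
    · · · · · · · · · · · ·
    · · · · · · · · · · · ·
    · · · · · · · · · · · ·
    · · · · · · · · · · · ·
    · · █ · · · · · · · · ·
    · · █ █ · · · · · · · ·
    · · █ █ █ · · · · · · ·
    · · █ █ █ · · · · · · ·
    · · █ █ █ █ · · · · · ·
    · · █ █ █ █ █ · · · · ·
    · · · · · · · · · · · ·
T1:
  2·area = 300
  edge (14, 22)→(2, 10): d=(-12,-12) inclusive
  edge (2, 10)→(21, 4): d=(19,-6) inclusive
  edge (21, 4)→(14, 22): d=(-7,18) inclusive
    (9,2)@(19, 5): e=[264,7,29] → █
    (10,2)@(21, 5): e=[288,19,-7] → ·
    (6,3)@(13, 7): e=[168,9,123] → █
    (7,3)@(15, 7): e=[192,21,87] → █
    (8,3)@(17, 7): e=[216,33,51] → █
    (10,3)@(21, 7): e=[264,57,-21] → ·
    (0,4)@(1, 9): e=[0,-25,325] → ·  [on edge]
    (3,4)@(7, 9): e=[72,11,217] → █
    (4,4)@(9, 9): e=[96,23,181] → █
    (5,4)@(11, 9): e=[120,35,145] → █
    (10,4)@(21, 9): e=[240,95,-35] → ·
    (1,5)@(3, 11): e=[0,25,275] → █  [on edge]
    (2,6)@(5, 13): e=[0,75,225] → █  [on edge]
    (3,7)@(7, 15): e=[0,125,175] → █  [on edge]
    (4,8)@(9, 17): e=[0,175,125] → █  [on edge]
    (5,9)@(11, 19): e=[0,225,75] → █  [on edge]
    (6,10)@(13, 21): e=[0,275,25] → █  [on edge]
    (7,11)@(15, 23): e=[0,325,-25] → ·  [on edge]
  covered (40 px):
    · · · · · · · · · · · ·
    · · · · · · · · · · · ·
    · · · · · · · · · █ · ·
    · · · · · · █ █ █ █ · ·
    · · · █ █ █ █ █ █ █ · ·
    · █ █ █ █ █ █ █ █ · · ·
    · · █ █ █ █ █ █ █ · · ·
    · · · █ █ █ █ █ · · · ·
    · · · · █ █ █ █ · · · ·
    · · · · · █ █ █ · · · ·
    · · · · · · █ · · · · ·
    · · · · · · · · · · · ·

Final: 58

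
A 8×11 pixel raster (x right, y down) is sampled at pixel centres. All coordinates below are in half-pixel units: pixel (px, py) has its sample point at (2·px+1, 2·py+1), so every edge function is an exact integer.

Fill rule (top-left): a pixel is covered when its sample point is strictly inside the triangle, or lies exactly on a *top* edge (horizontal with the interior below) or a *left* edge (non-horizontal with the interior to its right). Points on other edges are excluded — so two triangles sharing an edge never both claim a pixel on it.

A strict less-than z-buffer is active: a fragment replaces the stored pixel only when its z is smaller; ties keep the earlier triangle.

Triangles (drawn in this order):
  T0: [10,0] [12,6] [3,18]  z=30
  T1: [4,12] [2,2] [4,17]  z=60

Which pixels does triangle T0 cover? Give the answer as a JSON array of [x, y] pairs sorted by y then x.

T0:
  2·area = 78
  edge (10, 0)→(12, 6): d=(2,6) right/bottom  bias=-1
  edge (12, 6)→(3, 18): d=(-9,12) right/bottom  bias=-1
  edge (3, 18)→(10, 0): d=(7,-18) top-left  bias=+0
    (4,1)@(9, 3): e=[12,63,3] → █
    (5,1)@(11, 3): e=[0,39,39] → ·  [on edge]
    (4,2)@(9, 5): e=[16,45,17] → █
    (5,2)@(11, 5): e=[4,21,53] → █
    (6,2)@(13, 5): e=[-8,-3,89] → ·
    (4,3)@(9, 7): e=[20,27,31] → █
    (6,3)@(13, 7): e=[-4,-21,103] → ·
    (3,4)@(7, 9): e=[36,33,9] → █
    (5,4)@(11, 9): e=[12,-15,81] → ·
    (6,4)@(13, 9): e=[0,-39,117] → ·  [on edge]
    (3,5)@(7, 11): e=[40,15,23] → █
    (4,5)@(9, 11): e=[28,-9,59] → ·
    (7,7)@(15, 15): e=[0,-117,195] → ·  [on edge]
  covered (10 px):
    · · · · · · · ·
    · · · · █ · · ·
    · · · · █ █ · ·
    · · · · █ █ · ·
    · · · █ █ · · ·
    · · · █ · · · ·
    · · █ · · · · ·
    · · █ · · · · ·
    · · · · · · · ·
    · · · · · · · ·
    · · · · · · · ·
T1:
  2·area = 10  (B↔C swapped to make it positive)
  edge (4, 12)→(4, 17): d=(0,5) right/bottom  bias=-1
  edge (4, 17)→(2, 2): d=(-2,-15) top-left  bias=+0
  edge (2, 2)→(4, 12): d=(2,10) right/bottom  bias=-1
    (1,3)@(3, 7): e=[5,5,0] → ·  [on edge]
    (1,4)@(3, 9): e=[5,1,4] → █
    (2,4)@(5, 9): e=[-5,31,-16] → ·
    (1,5)@(3, 11): e=[5,-3,8] → ·
    (2,8)@(5, 17): e=[-5,15,0] → ·  [on edge]
  covered (1 px):
    · · · · · · · ·
    · · · · · · · ·
    · · · · · · · ·
    · · · · · · · ·
    · █ · · · · · ·
    · · · · · · · ·
    · · · · · · · ·
    · · · · · · · ·
    · · · · · · · ·
    · · · · · · · ·
    · · · · · · · ·

Final: [[4,1],[4,2],[5,2],[4,3],[5,3],[3,4],[4,4],[3,5],[2,6],[2,7]]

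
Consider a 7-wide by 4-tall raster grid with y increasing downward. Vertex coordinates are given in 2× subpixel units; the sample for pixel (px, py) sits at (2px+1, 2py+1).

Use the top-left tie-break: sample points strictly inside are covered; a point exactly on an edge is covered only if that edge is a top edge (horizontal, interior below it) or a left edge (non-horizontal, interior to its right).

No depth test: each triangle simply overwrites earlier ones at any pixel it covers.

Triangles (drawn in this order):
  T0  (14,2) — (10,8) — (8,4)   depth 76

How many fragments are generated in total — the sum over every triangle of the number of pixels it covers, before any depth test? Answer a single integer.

T0:
  2·area = 28
  edge (14, 2)→(10, 8): d=(-4,6) right/bottom  bias=-1
  edge (10, 8)→(8, 4): d=(-2,-4) top-left  bias=+0
  edge (8, 4)→(14, 2): d=(6,-2) top-left  bias=+0
    (5,1)@(11, 3): e=[14,14,0] → █  [on edge]
    (6,1)@(13, 3): e=[2,22,4] → █
    (2,2)@(5, 5): e=[42,-14,0] → ·  [on edge]
    (4,2)@(9, 5): e=[18,2,8] → █
    (6,2)@(13, 5): e=[-6,18,16] → ·
    (4,3)@(9, 7): e=[10,-2,20] → ·
    (5,3)@(11, 7): e=[-2,6,24] → ·
  covered (4 px):
    · · · · · · ·
    · · · · · █ █
    · · · · █ █ ·
    · · · · · · ·

Final: 4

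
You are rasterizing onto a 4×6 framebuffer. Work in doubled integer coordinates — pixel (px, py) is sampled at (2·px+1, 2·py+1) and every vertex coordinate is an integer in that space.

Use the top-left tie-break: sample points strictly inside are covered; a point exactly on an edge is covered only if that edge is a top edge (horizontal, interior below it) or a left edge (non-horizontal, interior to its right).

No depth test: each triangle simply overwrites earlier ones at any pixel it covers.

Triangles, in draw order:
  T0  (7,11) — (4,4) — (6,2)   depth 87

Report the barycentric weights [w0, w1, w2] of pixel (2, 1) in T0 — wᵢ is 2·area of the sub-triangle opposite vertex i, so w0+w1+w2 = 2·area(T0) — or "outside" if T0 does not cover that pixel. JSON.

T0:
  2·area = 20
  edge (7, 11)→(4, 4): d=(-3,-7) top-left  bias=+0
  edge (4, 4)→(6, 2): d=(2,-2) top-left  bias=+0
  edge (6, 2)→(7, 11): d=(1,9) right/bottom  bias=-1
    (3,0)@(7, 1): e=[30,0,-10] → .  [on edge]
    (2,1)@(5, 3): e=[10,0,10] → X  [on edge]
    (3,1)@(7, 3): e=[24,4,-8] → .
    (1,2)@(3, 5): e=[-10,0,30] → .  [on edge]
    (2,2)@(5, 5): e=[4,4,12] → X
    (3,2)@(7, 5): e=[18,8,-6] → .
    (0,3)@(1, 7): e=[-30,0,50] → .  [on edge]
    (2,3)@(5, 7): e=[-2,8,14] → .
    (3,5)@(7, 11): e=[0,20,0] → .  [on edge]
  covered (2 px):
    . . . .
    . . X .
    . . X .
    . . . .
    . . . .
    . . . .

Result: [0,10,10]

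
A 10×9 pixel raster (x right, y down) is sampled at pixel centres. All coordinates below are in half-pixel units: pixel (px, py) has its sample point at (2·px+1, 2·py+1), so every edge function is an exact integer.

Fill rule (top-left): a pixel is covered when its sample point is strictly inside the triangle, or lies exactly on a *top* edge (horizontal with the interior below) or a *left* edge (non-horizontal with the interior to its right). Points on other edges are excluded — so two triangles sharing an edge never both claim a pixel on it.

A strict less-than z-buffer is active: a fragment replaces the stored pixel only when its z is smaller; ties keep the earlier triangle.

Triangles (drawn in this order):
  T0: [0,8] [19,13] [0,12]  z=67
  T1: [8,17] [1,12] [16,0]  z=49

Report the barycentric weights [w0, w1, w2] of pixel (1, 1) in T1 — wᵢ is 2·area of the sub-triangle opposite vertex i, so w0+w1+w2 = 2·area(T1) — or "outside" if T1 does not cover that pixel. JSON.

T0:
  2·area = 76
  edge (0, 8)→(19, 13): d=(19,5) right/bottom  bias=-1
  edge (19, 13)→(0, 12): d=(-19,-1) top-left  bias=+0
  edge (0, 12)→(0, 8): d=(0,-4) top-left  bias=+0
    (0,4)@(1, 9): e=[14,58,4] → █
    (1,4)@(3, 9): e=[4,60,12] → █
    (2,4)@(5, 9): e=[-6,62,20] → ·
    (0,5)@(1, 11): e=[52,20,4] → █
    (2,5)@(5, 11): e=[32,24,20] → █
    (3,5)@(7, 11): e=[22,26,28] → █
    (4,5)@(9, 11): e=[12,28,36] → █
    (5,5)@(11, 11): e=[2,30,44] → █
    (6,5)@(13, 11): e=[-8,32,52] → ·
    (0,6)@(1, 13): e=[90,-18,4] → ·
    (1,6)@(3, 13): e=[80,-16,12] → ·
    (2,6)@(5, 13): e=[70,-14,20] → ·
    (9,6)@(19, 13): e=[0,0,76] → ·  [on edge]
  covered (8 px):
    · · · · · · · · · ·
    · · · · · · · · · ·
    · · · · · · · · · ·
    · · · · · · · · · ·
    █ █ · · · · · · · ·
    █ █ █ █ █ █ · · · ·
    · · · · · · · · · ·
    · · · · · · · · · ·
    · · · · · · · · · ·
T1:
  2·area = 159
  edge (8, 17)→(1, 12): d=(-7,-5) top-left  bias=+0
  edge (1, 12)→(16, 0): d=(15,-12) top-left  bias=+0
  edge (16, 0)→(8, 17): d=(-8,17) right/bottom  bias=-1
    (7,0)@(15, 1): e=[147,3,9] → █
    (8,0)@(17, 1): e=[157,27,-25] → ·
    (6,1)@(13, 3): e=[123,9,27] → █
    (7,1)@(15, 3): e=[133,33,-7] → ·
    (5,2)@(11, 5): e=[99,15,45] → █
    (7,2)@(15, 5): e=[119,63,-23] → ·
    (4,3)@(9, 7): e=[75,21,63] → █
    (6,3)@(13, 7): e=[95,69,-5] → ·
    (2,4)@(5, 9): e=[41,3,115] → █
    (3,4)@(7, 9): e=[51,27,81] → █
    (6,4)@(13, 9): e=[81,99,-21] → ·
    (1,5)@(3, 11): e=[17,9,133] → █
  covered (19 px):
    · · · · · · · █ · ·
    · · · · · · █ · · ·
    · · · · · █ █ · · ·
    · · · · █ █ · · · ·
    · · █ █ █ █ · · · ·
    · █ █ █ █ · · · · ·
    · █ █ █ █ · · · · ·
    · · · █ · · · · · ·
    · · · · · · · · · ·

Answer: "outside"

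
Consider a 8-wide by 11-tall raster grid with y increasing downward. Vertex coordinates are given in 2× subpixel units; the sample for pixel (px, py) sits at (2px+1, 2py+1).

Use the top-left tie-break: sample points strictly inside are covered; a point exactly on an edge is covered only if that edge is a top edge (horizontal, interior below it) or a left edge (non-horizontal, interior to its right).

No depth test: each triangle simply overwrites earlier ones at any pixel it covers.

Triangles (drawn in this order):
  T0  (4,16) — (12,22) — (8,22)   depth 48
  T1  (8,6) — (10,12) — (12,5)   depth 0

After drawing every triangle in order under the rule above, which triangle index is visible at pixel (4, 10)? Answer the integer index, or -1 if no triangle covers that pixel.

T0:
  2·area = 24
  edge (4, 16)→(12, 22): d=(8,6) right/bottom  bias=-1
  edge (12, 22)→(8, 22): d=(-4,0) right/bottom  bias=-1
  edge (8, 22)→(4, 16): d=(-4,-6) top-left  bias=+0
    (2,8)@(5, 17): e=[2,20,2] → █
    (3,8)@(7, 17): e=[-10,20,14] → ·
    (2,9)@(5, 19): e=[18,12,-6] → ·
    (3,9)@(7, 19): e=[6,12,6] → █
    (4,9)@(9, 19): e=[-6,12,18] → ·
    (3,10)@(7, 21): e=[22,4,-2] → ·
    (4,10)@(9, 21): e=[10,4,10] → █
    (5,10)@(11, 21): e=[-2,4,22] → ·
  covered (3 px):
    · · · · · · · ·
    · · · · · · · ·
    · · · · · · · ·
    · · · · · · · ·
    · · · · · · · ·
    · · · · · · · ·
    · · · · · · · ·
    · · · · · · · ·
    · · █ · · · · ·
    · · · █ · · · ·
    · · · · █ · · ·
T1:
  2·area = 26  (B↔C swapped to make it positive)
  edge (8, 6)→(12, 5): d=(4,-1) top-left  bias=+0
  edge (12, 5)→(10, 12): d=(-2,7) right/bottom  bias=-1
  edge (10, 12)→(8, 6): d=(-2,-6) top-left  bias=+0
    (3,1)@(7, 3): e=[-13,39,0] → ·  [on edge]
    (4,3)@(9, 7): e=[5,17,4] → █
    (5,3)@(11, 7): e=[7,3,16] → █
    (6,3)@(13, 7): e=[9,-11,28] → ·
    (4,4)@(9, 9): e=[13,13,0] → █  [on edge]
    (5,4)@(11, 9): e=[15,-1,12] → ·
    (4,5)@(9, 11): e=[21,9,-4] → ·
    (5,7)@(11, 15): e=[39,-13,0] → ·  [on edge]
    (6,10)@(13, 21): e=[65,-39,0] → ·  [on edge]
  covered (3 px):
    · · · · · · · ·
    · · · · · · · ·
    · · · · · · · ·
    · · · · █ █ · ·
    · · · · █ · · ·
    · · · · · · · ·
    · · · · · · · ·
    · · · · · · · ·
    · · · · · · · ·
    · · · · · · · ·
    · · · · · · · ·

Z-buffer (winner per pixel, '.' = empty):
  . . . . . . . .
  . . . . . . . .
  . . . . . . . .
  . . . . 1 1 . .
  . . . . 1 . . .
  . . . . . . . .
  . . . . . . . .
  . . . . . . . .
  . . 0 . . . . .
  . . . 0 . . . .
  . . . . 0 . . .

Result: 0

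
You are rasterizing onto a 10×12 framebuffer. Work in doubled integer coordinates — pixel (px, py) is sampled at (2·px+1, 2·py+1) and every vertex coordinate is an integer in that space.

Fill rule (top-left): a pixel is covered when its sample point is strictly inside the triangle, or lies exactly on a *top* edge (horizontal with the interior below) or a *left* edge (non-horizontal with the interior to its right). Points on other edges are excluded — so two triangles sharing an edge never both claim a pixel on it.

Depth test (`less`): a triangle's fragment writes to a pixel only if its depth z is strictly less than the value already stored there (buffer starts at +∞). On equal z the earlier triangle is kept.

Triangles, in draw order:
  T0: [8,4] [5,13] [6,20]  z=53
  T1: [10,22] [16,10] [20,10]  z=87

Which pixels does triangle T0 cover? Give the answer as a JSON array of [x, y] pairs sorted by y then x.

T0:
  2·area = 30  (B↔C swapped to make it positive)
  edge (8, 4)→(6, 20): d=(-2,16) right/bottom  bias=-1
  edge (6, 20)→(5, 13): d=(-1,-7) top-left  bias=+0
  edge (5, 13)→(8, 4): d=(3,-9) top-left  bias=+0
    (4,0)@(9, 1): e=[-10,40,0] → ·  [on edge]
    (3,3)@(7, 7): e=[10,20,0] → █  [on edge]
    (4,3)@(9, 7): e=[-22,34,18] → ·
    (3,4)@(7, 9): e=[6,18,6] → █
    (4,4)@(9, 9): e=[-26,32,24] → ·
    (3,5)@(7, 11): e=[2,16,12] → █
    (4,5)@(9, 11): e=[-30,30,30] → ·
    (2,6)@(5, 13): e=[30,0,0] → █  [on edge]
    (3,6)@(7, 13): e=[-2,14,18] → ·
    (2,7)@(5, 15): e=[26,-2,6] → ·
    (1,9)@(3, 19): e=[50,-20,0] → ·  [on edge]
  covered (4 px):
    · · · · · · · · · ·
    · · · · · · · · · ·
    · · · · · · · · · ·
    · · · █ · · · · · ·
    · · · █ · · · · · ·
    · · · █ · · · · · ·
    · · █ · · · · · · ·
    · · · · · · · · · ·
    · · · · · · · · · ·
    · · · · · · · · · ·
    · · · · · · · · · ·
    · · · · · · · · · ·
T1:
  2·area = 48
  edge (10, 22)→(16, 10): d=(6,-12) top-left  bias=+0
  edge (16, 10)→(20, 10): d=(4,0) top-left  bias=+0
  edge (20, 10)→(10, 22): d=(-10,12) right/bottom  bias=-1
    (8,5)@(17, 11): e=[18,4,26] → █
    (9,5)@(19, 11): e=[42,4,2] → █
    (7,6)@(15, 13): e=[6,12,30] → █
    (9,6)@(19, 13): e=[54,12,-18] → ·
    (7,7)@(15, 15): e=[18,20,10] → █
    (8,7)@(17, 15): e=[42,20,-14] → ·
    (6,8)@(13, 17): e=[6,28,14] → █
    (7,8)@(15, 17): e=[30,28,-10] → ·
    (6,9)@(13, 19): e=[18,36,-6] → ·
  covered (6 px):
    · · · · · · · · · ·
    · · · · · · · · · ·
    · · · · · · · · · ·
    · · · · · · · · · ·
    · · · · · · · · · ·
    · · · · · · · · █ █
    · · · · · · · █ █ ·
    · · · · · · · █ · ·
    · · · · · · █ · · ·
    · · · · · · · · · ·
    · · · · · · · · · ·
    · · · · · · · · · ·

Answer: [[3,3],[3,4],[3,5],[2,6]]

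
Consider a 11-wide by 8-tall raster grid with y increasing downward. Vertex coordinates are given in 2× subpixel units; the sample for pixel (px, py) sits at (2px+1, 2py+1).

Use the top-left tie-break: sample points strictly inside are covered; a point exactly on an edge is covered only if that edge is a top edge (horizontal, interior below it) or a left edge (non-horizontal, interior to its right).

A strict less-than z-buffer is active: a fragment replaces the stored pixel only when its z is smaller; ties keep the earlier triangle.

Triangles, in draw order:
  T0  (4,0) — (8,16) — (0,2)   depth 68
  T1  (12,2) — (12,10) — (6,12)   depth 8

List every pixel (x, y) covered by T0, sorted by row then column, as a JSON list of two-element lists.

T0:
  2·area = 72
  edge (4, 0)→(8, 16): d=(4,16) right/bottom  bias=-1
  edge (8, 16)→(0, 2): d=(-8,-14) top-left  bias=+0
  edge (0, 2)→(4, 0): d=(4,-2) top-left  bias=+0
    (1,0)@(3, 1): e=[20,50,2] → █
    (2,0)@(5, 1): e=[-12,78,6] → ·
    (0,1)@(1, 3): e=[60,6,6] → █
    (2,1)@(5, 3): e=[-4,62,14] → ·
    (0,2)@(1, 5): e=[68,-10,14] → ·
    (1,2)@(3, 5): e=[36,18,18] → █
    (2,2)@(5, 5): e=[4,46,22] → █
    (3,2)@(7, 5): e=[-28,74,26] → ·
    (1,3)@(3, 7): e=[44,2,26] → █
    (3,3)@(7, 7): e=[-20,58,34] → ·
    (1,4)@(3, 9): e=[52,-14,34] → ·
    (2,4)@(5, 9): e=[20,14,38] → █
  covered (9 px):
    · █ · · · · · · · · ·
    █ █ · · · · · · · · ·
    · █ █ · · · · · · · ·
    · █ █ · · · · · · · ·
    · · █ · · · · · · · ·
    · · · · · · · · · · ·
    · · · █ · · · · · · ·
    · · · · · · · · · · ·
T1:
  2·area = 48
  edge (12, 2)→(12, 10): d=(0,8) right/bottom  bias=-1
  edge (12, 10)→(6, 12): d=(-6,2) right/bottom  bias=-1
  edge (6, 12)→(12, 2): d=(6,-10) top-left  bias=+0
    (5,2)@(11, 5): e=[8,32,8] → █
    (6,2)@(13, 5): e=[-8,28,28] → ·
    (4,3)@(9, 7): e=[24,24,0] → █  [on edge]
    (6,3)@(13, 7): e=[-8,16,40] → ·
    (10,3)@(21, 7): e=[-72,0,120] → ·  [on edge]
    (4,4)@(9, 9): e=[24,12,12] → █
    (6,4)@(13, 9): e=[-8,4,52] → ·
    (7,4)@(15, 9): e=[-24,0,72] → ·  [on edge]
    (3,5)@(7, 11): e=[40,4,4] → █
    (4,5)@(9, 11): e=[24,0,24] → ·  [on edge]
    (5,5)@(11, 11): e=[8,-4,44] → ·
    (1,6)@(3, 13): e=[72,0,-24] → ·  [on edge]
  covered (6 px):
    · · · · · · · · · · ·
    · · · · · · · · · · ·
    · · · · · █ · · · · ·
    · · · · █ █ · · · · ·
    · · · · █ █ · · · · ·
    · · · █ · · · · · · ·
    · · · · · · · · · · ·
    · · · · · · · · · · ·

Final: [[1,0],[0,1],[1,1],[1,2],[2,2],[1,3],[2,3],[2,4],[3,6]]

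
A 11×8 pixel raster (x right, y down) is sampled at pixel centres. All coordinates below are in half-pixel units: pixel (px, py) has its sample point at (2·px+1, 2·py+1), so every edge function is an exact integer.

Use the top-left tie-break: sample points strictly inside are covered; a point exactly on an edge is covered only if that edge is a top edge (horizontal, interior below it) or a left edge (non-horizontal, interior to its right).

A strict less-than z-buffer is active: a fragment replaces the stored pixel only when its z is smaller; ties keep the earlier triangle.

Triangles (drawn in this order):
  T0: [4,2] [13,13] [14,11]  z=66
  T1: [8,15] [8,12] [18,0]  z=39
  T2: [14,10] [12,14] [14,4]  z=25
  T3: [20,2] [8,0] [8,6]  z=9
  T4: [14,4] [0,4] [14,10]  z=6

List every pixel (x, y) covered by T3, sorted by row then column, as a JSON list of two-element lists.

T0:
  2·area = 29  (B↔C swapped to make it positive)
  edge (4, 2)→(14, 11): d=(10,9) right/bottom  bias=-1
  edge (14, 11)→(13, 13): d=(-1,2) right/bottom  bias=-1
  edge (13, 13)→(4, 2): d=(-9,-11) top-left  bias=+0
    (9,0)@(19, 1): e=[-145,0,174] → .  [on edge]
    (2,1)@(5, 3): e=[1,26,2] → X
    (3,1)@(7, 3): e=[-17,22,24] → .
    (2,2)@(5, 5): e=[21,24,-16] → .
    (3,2)@(7, 5): e=[3,20,6] → X
    (4,2)@(9, 5): e=[-15,16,28] → .
    (8,2)@(17, 5): e=[-87,0,116] → .  [on edge]
    (3,3)@(7, 7): e=[23,18,-12] → .
    (4,3)@(9, 7): e=[5,14,10] → X
    (5,3)@(11, 7): e=[-13,10,32] → .
    (4,4)@(9, 9): e=[25,12,-8] → .
    (5,4)@(11, 9): e=[7,8,14] → X
    (7,4)@(15, 9): e=[-29,0,58] → .  [on edge]
    (6,6)@(13, 13): e=[29,0,0] → .  [on edge]
  covered (5 px):
    . . . . . . . . . . .
    . . X . . . . . . . .
    . . . X . . . . . . .
    . . . . X . . . . . .
    . . . . . X . . . . .
    . . . . . . X . . . .
    . . . . . . . . . . .
    . . . . . . . . . . .
T1:
  2·area = 30
  edge (8, 15)→(8, 12): d=(0,-3) top-left  bias=+0
  edge (8, 12)→(18, 0): d=(10,-12) top-left  bias=+0
  edge (18, 0)→(8, 15): d=(-10,15) right/bottom  bias=-1
    (6,3)@(13, 7): e=[15,10,5] → X
    (7,3)@(15, 7): e=[21,34,-25] → .
    (5,4)@(11, 9): e=[9,6,15] → X
    (6,4)@(13, 9): e=[15,30,-15] → .
    (4,5)@(9, 11): e=[3,2,25] → X
    (5,5)@(11, 11): e=[9,26,-5] → .
    (4,6)@(9, 13): e=[3,22,5] → X
    (5,6)@(11, 13): e=[9,46,-25] → .
    (4,7)@(9, 15): e=[3,42,-15] → .
  covered (4 px):
    . . . . . . . . . . .
    . . . . . . . . . . .
    . . . . . . . . . . .
    . . . . . . X . . . .
    . . . . . X . . . . .
    . . . . X . . . . . .
    . . . . X . . . . . .
    . . . . . . . . . . .
T2:
  2·area = 12
  edge (14, 10)→(12, 14): d=(-2,4) right/bottom  bias=-1
  edge (12, 14)→(14, 4): d=(2,-10) top-left  bias=+0
  edge (14, 4)→(14, 10): d=(0,6) right/bottom  bias=-1
    (6,4)@(13, 9): e=[6,0,6] → X  [on edge]
    (7,4)@(15, 9): e=[-2,20,-6] → .
    (6,5)@(13, 11): e=[2,4,6] → X
    (7,5)@(15, 11): e=[-6,24,-6] → .
    (6,6)@(13, 13): e=[-2,8,6] → .
  covered (2 px):
    . . . . . . . . . . .
    . . . . . . . . . . .
    . . . . . . . . . . .
    . . . . . . . . . . .
    . . . . . . X . . . .
    . . . . . . X . . . .
    . . . . . . . . . . .
    . . . . . . . . . . .
T3:
  2·area = 72  (B↔C swapped to make it positive)
  edge (20, 2)→(8, 6): d=(-12,4) right/bottom  bias=-1
  edge (8, 6)→(8, 0): d=(0,-6) top-left  bias=+0
  edge (8, 0)→(20, 2): d=(12,2) right/bottom  bias=-1
    (4,0)@(9, 1): e=[56,6,10] → X
    (5,0)@(11, 1): e=[48,18,6] → X
    (6,0)@(13, 1): e=[40,30,2] → X
    (7,0)@(15, 1): e=[32,42,-2] → .
    (4,1)@(9, 3): e=[32,6,34] → X
    (7,1)@(15, 3): e=[8,42,22] → X
    (8,1)@(17, 3): e=[0,54,18] → .  [on edge]
    (4,2)@(9, 5): e=[8,6,58] → X
    (5,2)@(11, 5): e=[0,18,54] → .  [on edge]
    (6,2)@(13, 5): e=[-8,30,50] → .
    (7,2)@(15, 5): e=[-16,42,46] → .
    (2,3)@(5, 7): e=[0,-18,90] → .  [on edge]
  covered (8 px):
    . . . . X X X . . . .
    . . . . X X X X . . .
    . . . . X . . . . . .
    . . . . . . . . . . .
    . . . . . . . . . . .
    . . . . . . . . . . .
    . . . . . . . . . . .
    . . . . . . . . . . .
T4:
  2·area = 84  (B↔C swapped to make it positive)
  edge (14, 4)→(14, 10): d=(0,6) right/bottom  bias=-1
  edge (14, 10)→(0, 4): d=(-14,-6) top-left  bias=+0
  edge (0, 4)→(14, 4): d=(14,0) top-left  bias=+0
    (1,2)@(3, 5): e=[66,4,14] → X
    (2,2)@(5, 5): e=[54,16,14] → X
    (3,2)@(7, 5): e=[42,28,14] → X
    (4,2)@(9, 5): e=[30,40,14] → X
    (5,2)@(11, 5): e=[18,52,14] → X
    (6,2)@(13, 5): e=[6,64,14] → X
    (7,2)@(15, 5): e=[-6,76,14] → .
    (1,3)@(3, 7): e=[66,-24,42] → .
    (2,3)@(5, 7): e=[54,-12,42] → .
    (3,3)@(7, 7): e=[42,0,42] → X  [on edge]
    (7,3)@(15, 7): e=[-6,48,42] → .
    (3,4)@(7, 9): e=[42,-28,70] → .
    (10,6)@(21, 13): e=[-42,0,126] → .  [on edge]
  covered (11 px):
    . . . . . . . . . . .
    . . . . . . . . . . .
    . X X X X X X . . . .
    . . . X X X X . . . .
    . . . . . . X . . . .
    . . . . . . . . . . .
    . . . . . . . . . . .
    . . . . . . . . . . .

Final: [[4,0],[5,0],[6,0],[4,1],[5,1],[6,1],[7,1],[4,2]]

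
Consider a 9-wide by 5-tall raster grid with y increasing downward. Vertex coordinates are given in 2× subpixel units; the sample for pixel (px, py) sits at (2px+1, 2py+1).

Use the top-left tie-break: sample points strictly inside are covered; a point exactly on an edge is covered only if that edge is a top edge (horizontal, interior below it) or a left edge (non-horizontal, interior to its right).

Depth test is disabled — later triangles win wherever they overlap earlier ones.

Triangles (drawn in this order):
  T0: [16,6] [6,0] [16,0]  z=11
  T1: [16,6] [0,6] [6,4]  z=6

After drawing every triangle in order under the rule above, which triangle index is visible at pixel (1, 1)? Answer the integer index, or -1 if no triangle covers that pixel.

T0:
  2·area = 60
  edge (16, 6)→(6, 0): d=(-10,-6) top-left  bias=+0
  edge (6, 0)→(16, 0): d=(10,0) top-left  bias=+0
  edge (16, 0)→(16, 6): d=(0,6) right/bottom  bias=-1
    (4,0)@(9, 1): e=[8,10,42] → █
    (5,0)@(11, 1): e=[20,10,30] → █
    (6,0)@(13, 1): e=[32,10,18] → █
    (7,0)@(15, 1): e=[44,10,6] → █
    (8,0)@(17, 1): e=[56,10,-6] → ·
    (4,1)@(9, 3): e=[-12,30,42] → ·
    (5,1)@(11, 3): e=[0,30,30] → █  [on edge]
    (8,1)@(17, 3): e=[36,30,-6] → ·
    (5,2)@(11, 5): e=[-20,50,30] → ·
    (6,2)@(13, 5): e=[-8,50,18] → ·
    (7,2)@(15, 5): e=[4,50,6] → █
    (8,2)@(17, 5): e=[16,50,-6] → ·
  covered (8 px):
    · · · · █ █ █ █ ·
    · · · · · █ █ █ ·
    · · · · · · · █ ·
    · · · · · · · · ·
    · · · · · · · · ·
T1:
  2·area = 32
  edge (16, 6)→(0, 6): d=(-16,0) right/bottom  bias=-1
  edge (0, 6)→(6, 4): d=(6,-2) top-left  bias=+0
  edge (6, 4)→(16, 6): d=(10,2) right/bottom  bias=-1
    (7,0)@(15, 1): e=[80,0,-48] → ·  [on edge]
    (0,1)@(1, 3): e=[48,-16,0] → ·  [on edge]
    (4,1)@(9, 3): e=[48,0,-16] → ·  [on edge]
    (1,2)@(3, 5): e=[16,0,16] → █  [on edge]
    (2,2)@(5, 5): e=[16,4,12] → █
    (3,2)@(7, 5): e=[16,8,8] → █
    (4,2)@(9, 5): e=[16,12,4] → █
    (5,2)@(11, 5): e=[16,16,0] → ·  [on edge]
    (1,3)@(3, 7): e=[-16,12,36] → ·
    (2,3)@(5, 7): e=[-16,16,32] → ·
    (3,3)@(7, 7): e=[-16,20,28] → ·
    (4,3)@(9, 7): e=[-16,24,24] → ·
  covered (4 px):
    · · · · · · · · ·
    · · · · · · · · ·
    · █ █ █ █ · · · ·
    · · · · · · · · ·
    · · · · · · · · ·

Z-buffer (winner per pixel, '.' = empty):
  . . . . 0 0 0 0 .
  . . . . . 0 0 0 .
  . 1 1 1 1 . . 0 .
  . . . . . . . . .
  . . . . . . . . .

Answer: -1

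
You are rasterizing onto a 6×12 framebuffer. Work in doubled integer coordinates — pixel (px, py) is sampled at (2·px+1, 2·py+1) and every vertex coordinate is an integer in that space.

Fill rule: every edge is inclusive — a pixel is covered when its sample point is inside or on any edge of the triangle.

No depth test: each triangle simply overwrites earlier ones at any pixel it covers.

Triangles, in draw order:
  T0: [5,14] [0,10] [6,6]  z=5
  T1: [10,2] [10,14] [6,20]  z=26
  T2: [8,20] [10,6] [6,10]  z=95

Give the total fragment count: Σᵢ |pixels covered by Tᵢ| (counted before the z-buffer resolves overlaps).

T0:
  2·area = 44
  edge (5, 14)→(0, 10): d=(-5,-4) inclusive
  edge (0, 10)→(6, 6): d=(6,-4) inclusive
  edge (6, 6)→(5, 14): d=(-1,8) inclusive
    (2,3)@(5, 7): e=[35,2,7] → #
    (3,3)@(7, 7): e=[43,10,-9] → ·
    (1,4)@(3, 9): e=[17,6,21] → #
    (3,4)@(7, 9): e=[33,22,-11] → ·
    (1,5)@(3, 11): e=[7,18,19] → #
    (3,5)@(7, 11): e=[23,34,-13] → ·
    (1,6)@(3, 13): e=[-3,30,17] → ·
    (2,6)@(5, 13): e=[5,38,1] → #
    (3,6)@(7, 13): e=[13,46,-15] → ·
    (2,7)@(5, 15): e=[-5,50,-1] → ·
  covered (6 px):
    · · · · · ·
    · · · · · ·
    · · · · · ·
    · · # · · ·
    · # # · · ·
    · # # · · ·
    · · # · · ·
    · · · · · ·
    · · · · · ·
    · · · · · ·
    · · · · · ·
    · · · · · ·
T1:
  2·area = 48
  edge (10, 2)→(10, 14): d=(0,12) inclusive
  edge (10, 14)→(6, 20): d=(-4,6) inclusive
  edge (6, 20)→(10, 2): d=(4,-18) inclusive
    (4,3)@(9, 7): e=[12,34,2] → #
    (5,3)@(11, 7): e=[-12,22,38] → ·
    (4,4)@(9, 9): e=[12,26,10] → #
    (5,4)@(11, 9): e=[-12,14,46] → ·
    (4,5)@(9, 11): e=[12,18,18] → #
    (5,5)@(11, 11): e=[-12,6,54] → ·
    (4,6)@(9, 13): e=[12,10,26] → #
    (5,6)@(11, 13): e=[-12,-2,62] → ·
    (4,7)@(9, 15): e=[12,2,34] → #
    (5,7)@(11, 15): e=[-12,-10,70] → ·
    (3,8)@(7, 17): e=[36,6,6] → #
    (4,8)@(9, 17): e=[12,-6,42] → ·
  covered (6 px):
    · · · · · ·
    · · · · · ·
    · · · · · ·
    · · · · # ·
    · · · · # ·
    · · · · # ·
    · · · · # ·
    · · · · # ·
    · · · # · ·
    · · · · · ·
    · · · · · ·
    · · · · · ·
T2:
  2·area = 48  (B↔C swapped to make it positive)
  edge (8, 20)→(6, 10): d=(-2,-10) inclusive
  edge (6, 10)→(10, 6): d=(4,-4) inclusive
  edge (10, 6)→(8, 20): d=(-2,14) inclusive
    (2,2)@(5, 5): e=[0,-24,72] → ·  [on edge]
    (5,2)@(11, 5): e=[60,0,-12] → ·  [on edge]
    (4,3)@(9, 7): e=[36,0,12] → #  [on edge]
    (5,3)@(11, 7): e=[56,8,-16] → ·
    (3,4)@(7, 9): e=[12,0,36] → #  [on edge]
    (5,4)@(11, 9): e=[52,16,-20] → ·
    (2,5)@(5, 11): e=[-12,0,60] → ·  [on edge]
    (3,5)@(7, 11): e=[8,8,32] → #
    (5,5)@(11, 11): e=[48,24,-24] → ·
    (1,6)@(3, 13): e=[-36,0,84] → ·  [on edge]
    (3,6)@(7, 13): e=[4,16,28] → #
    (4,6)@(9, 13): e=[24,24,0] → #  [on edge]
    (0,7)@(1, 15): e=[-60,0,108] → ·  [on edge]
    (3,7)@(7, 15): e=[0,24,24] → #  [on edge]
  covered (8 px):
    · · · · · ·
    · · · · · ·
    · · · · · ·
    · · · · # ·
    · · · # # ·
    · · · # # ·
    · · · # # ·
    · · · # · ·
    · · · · · ·
    · · · · · ·
    · · · · · ·
    · · · · · ·

Result: 20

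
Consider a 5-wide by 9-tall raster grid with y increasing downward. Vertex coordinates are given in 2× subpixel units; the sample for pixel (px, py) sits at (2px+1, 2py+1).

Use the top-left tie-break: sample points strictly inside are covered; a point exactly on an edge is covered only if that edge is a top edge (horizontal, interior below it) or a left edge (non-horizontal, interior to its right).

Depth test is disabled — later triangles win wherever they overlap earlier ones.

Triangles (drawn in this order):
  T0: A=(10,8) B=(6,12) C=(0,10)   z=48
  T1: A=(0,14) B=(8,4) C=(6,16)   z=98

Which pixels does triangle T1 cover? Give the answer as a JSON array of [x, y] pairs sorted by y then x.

T0:
  2·area = 32
  edge (10, 8)→(6, 12): d=(-4,4) right/bottom  bias=-1
  edge (6, 12)→(0, 10): d=(-6,-2) top-left  bias=+0
  edge (0, 10)→(10, 8): d=(10,-2) top-left  bias=+0
    (2,4)@(5, 9): e=[16,16,0] → #  [on edge]
    (3,4)@(7, 9): e=[8,20,4] → #
    (4,4)@(9, 9): e=[0,24,8] → ·  [on edge]
    (1,5)@(3, 11): e=[16,0,16] → #  [on edge]
    (3,5)@(7, 11): e=[0,8,24] → ·  [on edge]
    (1,6)@(3, 13): e=[8,-12,36] → ·
    (2,6)@(5, 13): e=[0,-8,40] → ·  [on edge]
    (4,6)@(9, 13): e=[-16,0,48] → ·  [on edge]
    (1,7)@(3, 15): e=[0,-24,56] → ·  [on edge]
    (0,8)@(1, 17): e=[0,-40,72] → ·  [on edge]
  covered (4 px):
    · · · · ·
    · · · · ·
    · · · · ·
    · · · · ·
    · · # # ·
    · # # · ·
    · · · · ·
    · · · · ·
    · · · · ·
T1:
  2·area = 76
  edge (0, 14)→(8, 4): d=(8,-10) top-left  bias=+0
  edge (8, 4)→(6, 16): d=(-2,12) right/bottom  bias=-1
  edge (6, 16)→(0, 14): d=(-6,-2) top-left  bias=+0
    (3,3)@(7, 7): e=[14,6,56] → #
    (4,3)@(9, 7): e=[34,-18,60] → ·
    (2,4)@(5, 9): e=[10,26,40] → #
    (4,4)@(9, 9): e=[50,-22,48] → ·
    (1,5)@(3, 11): e=[6,46,24] → #
    (3,5)@(7, 11): e=[46,-2,32] → ·
    (0,6)@(1, 13): e=[2,66,8] → #
    (3,6)@(7, 13): e=[62,-6,20] → ·
    (0,7)@(1, 15): e=[18,62,-4] → ·
    (1,7)@(3, 15): e=[38,38,0] → #  [on edge]
    (3,7)@(7, 15): e=[78,-10,8] → ·
    (1,8)@(3, 17): e=[54,34,-12] → ·
    (4,8)@(9, 17): e=[114,-38,0] → ·  [on edge]
  covered (10 px):
    · · · · ·
    · · · · ·
    · · · · ·
    · · · # ·
    · · # # ·
    · # # · ·
    # # # · ·
    · # # · ·
    · · · · ·

Final: [[3,3],[2,4],[3,4],[1,5],[2,5],[0,6],[1,6],[2,6],[1,7],[2,7]]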